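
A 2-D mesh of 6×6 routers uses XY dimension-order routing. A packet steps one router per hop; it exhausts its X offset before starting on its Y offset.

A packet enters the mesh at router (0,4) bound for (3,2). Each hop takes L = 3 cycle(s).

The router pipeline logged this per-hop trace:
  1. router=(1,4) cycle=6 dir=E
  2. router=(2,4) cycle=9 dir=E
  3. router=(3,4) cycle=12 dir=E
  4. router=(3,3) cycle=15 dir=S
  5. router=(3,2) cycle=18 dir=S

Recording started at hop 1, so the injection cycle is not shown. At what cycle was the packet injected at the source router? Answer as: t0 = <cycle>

Hop 1 reached at cycle 6; hop k is at t0 + k·L.
t0 = cyc[1] − L = 6 − 3 = 3.

t0 = 3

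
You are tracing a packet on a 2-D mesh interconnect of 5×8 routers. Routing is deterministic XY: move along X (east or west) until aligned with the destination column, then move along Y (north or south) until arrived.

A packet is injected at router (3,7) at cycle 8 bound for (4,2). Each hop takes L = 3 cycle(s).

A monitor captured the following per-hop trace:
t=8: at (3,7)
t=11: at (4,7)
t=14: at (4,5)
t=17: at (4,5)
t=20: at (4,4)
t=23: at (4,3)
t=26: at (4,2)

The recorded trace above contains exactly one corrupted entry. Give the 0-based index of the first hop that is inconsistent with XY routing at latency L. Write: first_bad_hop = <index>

hop 1: step (+1,+0), +3 cyc — ok
hop 2: step (+0,-2), +3 cyc — BAD: non-unit step

first_bad_hop = 2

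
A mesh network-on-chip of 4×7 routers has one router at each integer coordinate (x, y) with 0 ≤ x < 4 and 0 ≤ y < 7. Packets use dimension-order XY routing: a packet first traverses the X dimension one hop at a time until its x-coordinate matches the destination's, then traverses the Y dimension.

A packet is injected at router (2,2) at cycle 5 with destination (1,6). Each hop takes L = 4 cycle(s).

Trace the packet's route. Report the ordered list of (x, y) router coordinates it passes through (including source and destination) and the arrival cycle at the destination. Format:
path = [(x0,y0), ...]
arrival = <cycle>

src (2,2)  cyc=5
W→(1,2)  cyc=9
N→(1,3)  cyc=13
N→(1,4)  cyc=17
N→(1,5)  cyc=21
N→(1,6)  cyc=25

path = [(2,2), (1,2), (1,3), (1,4), (1,5), (1,6)]
arrival = 25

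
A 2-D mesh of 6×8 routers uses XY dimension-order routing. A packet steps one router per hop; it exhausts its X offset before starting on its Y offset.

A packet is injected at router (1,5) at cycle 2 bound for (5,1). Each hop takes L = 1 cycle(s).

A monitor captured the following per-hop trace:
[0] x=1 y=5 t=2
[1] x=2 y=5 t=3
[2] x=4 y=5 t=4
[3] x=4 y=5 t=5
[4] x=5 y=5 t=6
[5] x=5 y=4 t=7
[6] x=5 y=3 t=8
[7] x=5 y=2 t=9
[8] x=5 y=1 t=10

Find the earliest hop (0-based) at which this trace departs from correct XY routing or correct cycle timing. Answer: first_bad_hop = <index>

hop 1: step (+1,+0), +1 cyc — ok
hop 2: step (+2,+0), +1 cyc — BAD: non-unit step

first_bad_hop = 2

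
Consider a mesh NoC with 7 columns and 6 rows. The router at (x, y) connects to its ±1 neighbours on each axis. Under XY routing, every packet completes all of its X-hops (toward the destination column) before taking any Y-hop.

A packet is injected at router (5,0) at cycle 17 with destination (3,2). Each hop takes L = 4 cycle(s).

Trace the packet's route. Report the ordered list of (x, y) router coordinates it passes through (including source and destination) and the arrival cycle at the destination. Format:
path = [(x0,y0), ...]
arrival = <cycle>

path = [(5,0), (4,0), (3,0), (3,1), (3,2)]
arrival = 33

t=17: at (5,0)
t=21: at (4,0) after W
t=25: at (3,0) after W
t=29: at (3,1) after N
t=33: at (3,2) after N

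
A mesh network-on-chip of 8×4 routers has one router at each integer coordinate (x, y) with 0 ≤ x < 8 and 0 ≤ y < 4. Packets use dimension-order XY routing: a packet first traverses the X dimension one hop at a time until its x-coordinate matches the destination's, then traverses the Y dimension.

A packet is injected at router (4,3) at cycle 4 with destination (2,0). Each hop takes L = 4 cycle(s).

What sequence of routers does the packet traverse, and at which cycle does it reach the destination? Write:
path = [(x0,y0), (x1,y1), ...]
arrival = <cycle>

path = [(4,3), (3,3), (2,3), (2,2), (2,1), (2,0)]
arrival = 24

#0 — 4,3 | c4
#1 — 3,3 | c8 | W
#2 — 2,3 | c12 | W
#3 — 2,2 | c16 | S
#4 — 2,1 | c20 | S
#5 — 2,0 | c24 | S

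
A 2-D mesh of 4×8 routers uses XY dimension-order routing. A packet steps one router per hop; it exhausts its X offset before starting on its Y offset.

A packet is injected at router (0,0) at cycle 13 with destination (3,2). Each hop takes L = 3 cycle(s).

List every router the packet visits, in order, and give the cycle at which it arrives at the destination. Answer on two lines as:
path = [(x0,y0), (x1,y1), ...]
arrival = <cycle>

#0 — 0,0 | c13
#1 — 1,0 | c16 | E
#2 — 2,0 | c19 | E
#3 — 3,0 | c22 | E
#4 — 3,1 | c25 | N
#5 — 3,2 | c28 | N

path = [(0,0), (1,0), (2,0), (3,0), (3,1), (3,2)]
arrival = 28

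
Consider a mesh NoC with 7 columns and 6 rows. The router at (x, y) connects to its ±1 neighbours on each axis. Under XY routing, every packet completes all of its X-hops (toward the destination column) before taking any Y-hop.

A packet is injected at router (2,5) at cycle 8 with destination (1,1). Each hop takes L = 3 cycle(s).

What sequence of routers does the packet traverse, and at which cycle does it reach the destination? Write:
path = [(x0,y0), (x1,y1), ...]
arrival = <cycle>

path = [(2,5), (1,5), (1,4), (1,3), (1,2), (1,1)]
arrival = 23

src (2,5)  cyc=8
W→(1,5)  cyc=11
S→(1,4)  cyc=14
S→(1,3)  cyc=17
S→(1,2)  cyc=20
S→(1,1)  cyc=23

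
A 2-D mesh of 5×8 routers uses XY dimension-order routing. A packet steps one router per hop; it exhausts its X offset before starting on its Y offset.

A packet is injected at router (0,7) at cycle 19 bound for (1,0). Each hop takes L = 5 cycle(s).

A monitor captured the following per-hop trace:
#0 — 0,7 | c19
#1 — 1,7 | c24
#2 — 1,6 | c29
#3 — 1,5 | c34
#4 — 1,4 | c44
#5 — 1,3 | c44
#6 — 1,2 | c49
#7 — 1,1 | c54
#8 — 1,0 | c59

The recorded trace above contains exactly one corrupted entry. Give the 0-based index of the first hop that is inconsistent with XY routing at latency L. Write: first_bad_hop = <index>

  1: Δx=+1 Δy=+0 Δt=5 [ok]
  2: Δx=+0 Δy=-1 Δt=5 [ok]
  3: Δx=+0 Δy=-1 Δt=5 [ok]
  4: Δx=+0 Δy=-1 Δt=10 [BAD: Δcyc=10≠L]

first_bad_hop = 4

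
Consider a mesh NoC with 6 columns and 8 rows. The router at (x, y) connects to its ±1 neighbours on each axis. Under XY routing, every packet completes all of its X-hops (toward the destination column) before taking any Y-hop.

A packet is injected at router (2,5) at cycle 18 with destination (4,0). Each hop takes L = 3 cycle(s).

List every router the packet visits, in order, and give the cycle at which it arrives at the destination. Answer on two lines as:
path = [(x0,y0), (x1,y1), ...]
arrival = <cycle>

path = [(2,5), (3,5), (4,5), (4,4), (4,3), (4,2), (4,1), (4,0)]
arrival = 39

  0. router=(2,5) cycle=18 (inject)
  1. router=(3,5) cycle=21 dir=E
  2. router=(4,5) cycle=24 dir=E
  3. router=(4,4) cycle=27 dir=S
  4. router=(4,3) cycle=30 dir=S
  5. router=(4,2) cycle=33 dir=S
  6. router=(4,1) cycle=36 dir=S
  7. router=(4,0) cycle=39 dir=S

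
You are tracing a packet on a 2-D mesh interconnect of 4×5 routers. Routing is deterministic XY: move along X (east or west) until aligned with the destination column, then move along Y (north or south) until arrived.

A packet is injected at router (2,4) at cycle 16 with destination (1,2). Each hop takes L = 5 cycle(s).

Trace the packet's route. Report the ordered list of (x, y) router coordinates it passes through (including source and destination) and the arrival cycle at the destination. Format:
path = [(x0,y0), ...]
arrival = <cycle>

src (2,4)  cyc=16
W→(1,4)  cyc=21
S→(1,3)  cyc=26
S→(1,2)  cyc=31

path = [(2,4), (1,4), (1,3), (1,2)]
arrival = 31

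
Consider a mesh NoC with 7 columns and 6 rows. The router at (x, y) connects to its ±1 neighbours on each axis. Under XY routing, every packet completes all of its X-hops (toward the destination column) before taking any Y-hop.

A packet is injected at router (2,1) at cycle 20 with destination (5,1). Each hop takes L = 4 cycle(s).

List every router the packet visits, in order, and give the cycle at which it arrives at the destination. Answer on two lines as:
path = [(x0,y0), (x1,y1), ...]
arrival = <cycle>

[0] x=2 y=1 t=20
[1] x=3 y=1 t=24 →E
[2] x=4 y=1 t=28 →E
[3] x=5 y=1 t=32 →E

path = [(2,1), (3,1), (4,1), (5,1)]
arrival = 32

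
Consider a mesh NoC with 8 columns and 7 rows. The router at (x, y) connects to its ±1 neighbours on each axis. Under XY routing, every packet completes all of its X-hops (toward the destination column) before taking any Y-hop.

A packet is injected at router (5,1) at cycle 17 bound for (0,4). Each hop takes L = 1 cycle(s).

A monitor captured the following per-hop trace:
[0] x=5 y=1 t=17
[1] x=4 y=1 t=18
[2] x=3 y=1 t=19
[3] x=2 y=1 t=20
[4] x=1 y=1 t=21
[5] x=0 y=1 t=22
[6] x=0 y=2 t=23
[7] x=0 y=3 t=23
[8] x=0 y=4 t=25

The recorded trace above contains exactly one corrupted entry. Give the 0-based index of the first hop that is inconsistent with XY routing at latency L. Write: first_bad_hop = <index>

  1: Δx=-1 Δy=+0 Δt=1 [ok]
  2: Δx=-1 Δy=+0 Δt=1 [ok]
  3: Δx=-1 Δy=+0 Δt=1 [ok]
  4: Δx=-1 Δy=+0 Δt=1 [ok]
  5: Δx=-1 Δy=+0 Δt=1 [ok]
  6: Δx=+0 Δy=+1 Δt=1 [ok]
  7: Δx=+0 Δy=+1 Δt=0 [BAD: Δcyc=0≠L]

first_bad_hop = 7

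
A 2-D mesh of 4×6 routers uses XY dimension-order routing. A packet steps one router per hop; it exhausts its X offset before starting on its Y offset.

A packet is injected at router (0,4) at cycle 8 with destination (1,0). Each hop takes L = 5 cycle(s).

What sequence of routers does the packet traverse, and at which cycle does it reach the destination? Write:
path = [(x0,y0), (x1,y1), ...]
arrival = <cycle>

path = [(0,4), (1,4), (1,3), (1,2), (1,1), (1,0)]
arrival = 33

[0] x=0 y=4 t=8
[1] x=1 y=4 t=13 →E
[2] x=1 y=3 t=18 →S
[3] x=1 y=2 t=23 →S
[4] x=1 y=1 t=28 →S
[5] x=1 y=0 t=33 →S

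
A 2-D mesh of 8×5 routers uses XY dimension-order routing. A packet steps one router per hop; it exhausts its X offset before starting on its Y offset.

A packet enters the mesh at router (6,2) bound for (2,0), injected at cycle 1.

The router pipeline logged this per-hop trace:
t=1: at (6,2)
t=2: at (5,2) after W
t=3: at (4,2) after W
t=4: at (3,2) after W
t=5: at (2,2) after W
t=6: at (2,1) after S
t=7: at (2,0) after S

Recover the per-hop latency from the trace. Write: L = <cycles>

From hop 0 (1) to hop 1 (2): +1 cycles.
Each hop adds L, hence L = 1.

L = 1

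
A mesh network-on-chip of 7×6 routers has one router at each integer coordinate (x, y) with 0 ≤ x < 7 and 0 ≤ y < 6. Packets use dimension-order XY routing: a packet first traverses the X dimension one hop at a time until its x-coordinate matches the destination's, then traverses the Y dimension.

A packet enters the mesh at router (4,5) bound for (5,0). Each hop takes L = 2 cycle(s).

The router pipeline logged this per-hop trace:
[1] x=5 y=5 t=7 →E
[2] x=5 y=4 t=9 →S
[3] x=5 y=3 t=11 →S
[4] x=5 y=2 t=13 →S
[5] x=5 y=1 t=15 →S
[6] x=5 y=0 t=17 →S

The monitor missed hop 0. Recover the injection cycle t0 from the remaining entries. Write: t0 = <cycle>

Hop 1 reached at cycle 7; hop k is at t0 + k·L.
So t0 = 7 − 1·2 = 5.

t0 = 5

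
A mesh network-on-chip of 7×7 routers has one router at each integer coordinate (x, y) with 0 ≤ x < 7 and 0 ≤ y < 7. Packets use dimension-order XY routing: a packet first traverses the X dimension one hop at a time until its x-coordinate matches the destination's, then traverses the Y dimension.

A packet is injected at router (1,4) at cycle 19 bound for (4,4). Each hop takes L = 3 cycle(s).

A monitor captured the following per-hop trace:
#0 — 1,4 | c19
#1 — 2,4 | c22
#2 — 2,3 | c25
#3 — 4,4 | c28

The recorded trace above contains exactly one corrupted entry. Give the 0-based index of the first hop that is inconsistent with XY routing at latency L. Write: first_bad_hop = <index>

first_bad_hop = 2

hop 1: step (+1,+0), +3 cyc — ok
hop 2: step (+0,-1), +3 cyc — BAD: Y-move but x=2≠4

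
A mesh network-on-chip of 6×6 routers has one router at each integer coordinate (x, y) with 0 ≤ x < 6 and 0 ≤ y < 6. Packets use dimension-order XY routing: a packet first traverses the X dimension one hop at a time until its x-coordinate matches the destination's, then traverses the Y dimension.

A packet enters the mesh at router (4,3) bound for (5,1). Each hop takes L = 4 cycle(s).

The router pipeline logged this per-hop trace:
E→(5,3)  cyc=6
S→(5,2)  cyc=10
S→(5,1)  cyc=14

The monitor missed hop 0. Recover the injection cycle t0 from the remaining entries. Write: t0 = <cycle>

Hop 1 reached at cycle 6; hop k is at t0 + k·L.
Therefore t0 = 6 − L = 2.

t0 = 2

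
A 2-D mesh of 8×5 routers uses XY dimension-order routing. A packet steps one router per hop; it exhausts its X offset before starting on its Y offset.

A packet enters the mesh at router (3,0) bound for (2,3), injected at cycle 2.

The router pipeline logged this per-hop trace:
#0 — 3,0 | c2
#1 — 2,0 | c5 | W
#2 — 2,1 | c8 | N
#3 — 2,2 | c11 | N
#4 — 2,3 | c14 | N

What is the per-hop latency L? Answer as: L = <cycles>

L = 3

Δcyc across hop 0→1: 5 − 2 = 3.
Per-hop latency L = Δcyc = 3.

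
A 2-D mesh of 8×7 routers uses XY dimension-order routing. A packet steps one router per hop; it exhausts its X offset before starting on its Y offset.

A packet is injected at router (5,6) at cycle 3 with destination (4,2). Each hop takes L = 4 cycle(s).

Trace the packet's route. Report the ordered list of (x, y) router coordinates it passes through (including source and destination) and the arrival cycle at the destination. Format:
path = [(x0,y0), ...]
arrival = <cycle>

#0 — 5,6 | c3
#1 — 4,6 | c7 | W
#2 — 4,5 | c11 | S
#3 — 4,4 | c15 | S
#4 — 4,3 | c19 | S
#5 — 4,2 | c23 | S

path = [(5,6), (4,6), (4,5), (4,4), (4,3), (4,2)]
arrival = 23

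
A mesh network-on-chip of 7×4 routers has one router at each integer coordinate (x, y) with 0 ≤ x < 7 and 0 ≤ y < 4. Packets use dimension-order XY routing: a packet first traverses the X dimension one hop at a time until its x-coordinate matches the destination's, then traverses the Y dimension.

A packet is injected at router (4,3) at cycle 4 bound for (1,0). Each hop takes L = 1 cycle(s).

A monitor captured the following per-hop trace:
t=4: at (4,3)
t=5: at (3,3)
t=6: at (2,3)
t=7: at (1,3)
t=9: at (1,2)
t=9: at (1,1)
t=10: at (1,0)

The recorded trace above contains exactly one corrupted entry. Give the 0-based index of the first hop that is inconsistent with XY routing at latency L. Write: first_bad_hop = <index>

first_bad_hop = 4

[1] (-1,+0) / 1c ⇒ ok
[2] (-1,+0) / 1c ⇒ ok
[3] (-1,+0) / 1c ⇒ ok
[4] (+0,-1) / 2c ⇒ BAD: Δcyc=2≠L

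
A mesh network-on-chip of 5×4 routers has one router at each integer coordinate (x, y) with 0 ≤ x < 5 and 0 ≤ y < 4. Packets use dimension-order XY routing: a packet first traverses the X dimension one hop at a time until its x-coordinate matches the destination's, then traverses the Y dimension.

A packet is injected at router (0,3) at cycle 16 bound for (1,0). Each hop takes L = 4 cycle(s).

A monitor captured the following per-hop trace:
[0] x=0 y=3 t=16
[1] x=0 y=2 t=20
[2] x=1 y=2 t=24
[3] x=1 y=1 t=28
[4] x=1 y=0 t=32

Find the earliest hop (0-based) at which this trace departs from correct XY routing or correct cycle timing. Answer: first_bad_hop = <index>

first_bad_hop = 1

  1: Δx=+0 Δy=-1 Δt=4 [BAD: Y-move but x=0≠1]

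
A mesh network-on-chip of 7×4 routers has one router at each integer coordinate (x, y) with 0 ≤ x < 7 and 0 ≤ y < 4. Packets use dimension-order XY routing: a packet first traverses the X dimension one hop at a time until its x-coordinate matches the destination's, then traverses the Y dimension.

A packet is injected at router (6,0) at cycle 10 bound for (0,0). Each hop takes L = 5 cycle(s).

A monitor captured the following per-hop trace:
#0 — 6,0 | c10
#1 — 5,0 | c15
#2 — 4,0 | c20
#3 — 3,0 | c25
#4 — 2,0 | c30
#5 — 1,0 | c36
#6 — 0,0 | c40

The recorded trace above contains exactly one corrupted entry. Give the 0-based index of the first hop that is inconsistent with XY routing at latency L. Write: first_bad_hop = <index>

first_bad_hop = 5

[1] (-1,+0) / 5c ⇒ ok
[2] (-1,+0) / 5c ⇒ ok
[3] (-1,+0) / 5c ⇒ ok
[4] (-1,+0) / 5c ⇒ ok
[5] (-1,+0) / 6c ⇒ BAD: Δcyc=6≠L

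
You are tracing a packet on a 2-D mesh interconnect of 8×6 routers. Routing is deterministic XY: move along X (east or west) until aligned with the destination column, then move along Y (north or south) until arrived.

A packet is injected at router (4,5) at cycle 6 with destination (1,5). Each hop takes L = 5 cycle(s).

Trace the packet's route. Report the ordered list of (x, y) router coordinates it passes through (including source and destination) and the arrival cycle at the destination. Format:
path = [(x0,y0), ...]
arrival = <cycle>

t=6: at (4,5)
t=11: at (3,5) after W
t=16: at (2,5) after W
t=21: at (1,5) after W

path = [(4,5), (3,5), (2,5), (1,5)]
arrival = 21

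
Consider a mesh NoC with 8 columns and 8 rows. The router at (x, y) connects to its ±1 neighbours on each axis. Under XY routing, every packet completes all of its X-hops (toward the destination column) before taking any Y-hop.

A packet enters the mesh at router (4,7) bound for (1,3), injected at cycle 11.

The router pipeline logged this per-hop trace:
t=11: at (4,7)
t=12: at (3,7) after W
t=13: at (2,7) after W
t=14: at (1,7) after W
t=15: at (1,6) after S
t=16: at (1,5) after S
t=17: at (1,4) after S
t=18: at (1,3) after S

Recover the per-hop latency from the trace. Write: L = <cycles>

Between hops 0 and 1 the cycle counter advances 12 − 11 = 1.
Per-hop latency L = Δcyc = 1.

L = 1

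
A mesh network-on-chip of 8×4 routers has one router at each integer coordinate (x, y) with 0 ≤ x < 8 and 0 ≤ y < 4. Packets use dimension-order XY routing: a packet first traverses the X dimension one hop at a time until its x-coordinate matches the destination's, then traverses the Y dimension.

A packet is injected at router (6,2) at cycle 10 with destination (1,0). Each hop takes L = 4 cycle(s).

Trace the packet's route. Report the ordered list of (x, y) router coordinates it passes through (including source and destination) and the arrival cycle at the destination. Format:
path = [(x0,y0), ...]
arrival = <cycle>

path = [(6,2), (5,2), (4,2), (3,2), (2,2), (1,2), (1,1), (1,0)]
arrival = 38

#0 — 6,2 | c10
#1 — 5,2 | c14 | W
#2 — 4,2 | c18 | W
#3 — 3,2 | c22 | W
#4 — 2,2 | c26 | W
#5 — 1,2 | c30 | W
#6 — 1,1 | c34 | S
#7 — 1,0 | c38 | S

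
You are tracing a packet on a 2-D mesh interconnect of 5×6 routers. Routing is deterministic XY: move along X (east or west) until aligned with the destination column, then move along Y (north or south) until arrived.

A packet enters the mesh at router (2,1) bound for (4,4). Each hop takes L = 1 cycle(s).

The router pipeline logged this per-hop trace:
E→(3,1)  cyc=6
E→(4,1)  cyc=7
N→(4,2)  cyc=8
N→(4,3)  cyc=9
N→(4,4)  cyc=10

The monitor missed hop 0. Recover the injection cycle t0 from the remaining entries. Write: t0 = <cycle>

The first recorded entry is hop 1 at cycle 6.
t0 = cyc[1] − L = 6 − 1 = 5.

t0 = 5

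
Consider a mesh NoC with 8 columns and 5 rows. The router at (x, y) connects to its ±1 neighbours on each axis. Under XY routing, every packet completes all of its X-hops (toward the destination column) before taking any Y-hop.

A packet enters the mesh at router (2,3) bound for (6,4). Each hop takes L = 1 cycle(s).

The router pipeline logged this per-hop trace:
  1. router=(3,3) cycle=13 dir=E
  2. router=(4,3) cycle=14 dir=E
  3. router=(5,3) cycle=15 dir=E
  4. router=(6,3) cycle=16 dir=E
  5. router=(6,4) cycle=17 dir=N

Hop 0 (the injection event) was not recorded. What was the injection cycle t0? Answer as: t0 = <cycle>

t0 = 12

Hop 1 reached at cycle 13; hop k is at t0 + k·L.
Therefore t0 = 13 − L = 12.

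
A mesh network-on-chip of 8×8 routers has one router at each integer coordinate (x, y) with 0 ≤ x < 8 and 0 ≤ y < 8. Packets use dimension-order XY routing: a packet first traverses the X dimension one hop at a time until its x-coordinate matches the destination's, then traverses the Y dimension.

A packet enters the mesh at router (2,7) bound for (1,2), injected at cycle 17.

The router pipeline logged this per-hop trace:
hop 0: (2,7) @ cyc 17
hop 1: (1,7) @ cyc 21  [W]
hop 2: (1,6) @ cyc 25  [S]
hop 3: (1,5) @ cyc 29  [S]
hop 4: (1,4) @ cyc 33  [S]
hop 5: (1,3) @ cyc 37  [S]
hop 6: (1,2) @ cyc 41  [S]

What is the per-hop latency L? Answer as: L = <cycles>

L = 4

Between hops 0 and 1 the cycle counter advances 21 − 17 = 4.
Each hop adds L, hence L = 4.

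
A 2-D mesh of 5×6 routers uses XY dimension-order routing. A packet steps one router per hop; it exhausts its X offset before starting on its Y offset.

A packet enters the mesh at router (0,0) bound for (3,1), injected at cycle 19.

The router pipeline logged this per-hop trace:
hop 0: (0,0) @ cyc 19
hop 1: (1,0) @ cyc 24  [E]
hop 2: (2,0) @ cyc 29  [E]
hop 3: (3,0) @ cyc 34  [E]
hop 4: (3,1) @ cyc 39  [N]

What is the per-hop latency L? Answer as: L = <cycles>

L = 5

Δcyc across hop 0→1: 24 − 19 = 5.
Each hop adds L, hence L = 5.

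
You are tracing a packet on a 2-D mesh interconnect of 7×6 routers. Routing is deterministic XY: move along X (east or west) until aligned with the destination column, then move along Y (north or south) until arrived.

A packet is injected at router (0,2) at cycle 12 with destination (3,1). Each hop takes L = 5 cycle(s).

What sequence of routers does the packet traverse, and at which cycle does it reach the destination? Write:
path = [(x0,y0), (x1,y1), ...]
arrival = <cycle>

path = [(0,2), (1,2), (2,2), (3,2), (3,1)]
arrival = 32

src (0,2)  cyc=12
E→(1,2)  cyc=17
E→(2,2)  cyc=22
E→(3,2)  cyc=27
S→(3,1)  cyc=32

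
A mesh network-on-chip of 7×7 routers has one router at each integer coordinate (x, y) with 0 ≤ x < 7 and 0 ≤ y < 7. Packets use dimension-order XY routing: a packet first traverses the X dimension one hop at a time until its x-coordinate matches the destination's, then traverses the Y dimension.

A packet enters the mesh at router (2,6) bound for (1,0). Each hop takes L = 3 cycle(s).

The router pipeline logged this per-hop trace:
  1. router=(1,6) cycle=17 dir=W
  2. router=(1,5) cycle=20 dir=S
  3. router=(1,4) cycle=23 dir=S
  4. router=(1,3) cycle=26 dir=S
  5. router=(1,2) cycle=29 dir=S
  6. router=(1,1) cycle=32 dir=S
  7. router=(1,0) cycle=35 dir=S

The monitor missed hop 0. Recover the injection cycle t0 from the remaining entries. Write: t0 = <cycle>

The first recorded entry is hop 1 at cycle 17.
Subtract one hop: t0 = 17 − 3 = 14.

t0 = 14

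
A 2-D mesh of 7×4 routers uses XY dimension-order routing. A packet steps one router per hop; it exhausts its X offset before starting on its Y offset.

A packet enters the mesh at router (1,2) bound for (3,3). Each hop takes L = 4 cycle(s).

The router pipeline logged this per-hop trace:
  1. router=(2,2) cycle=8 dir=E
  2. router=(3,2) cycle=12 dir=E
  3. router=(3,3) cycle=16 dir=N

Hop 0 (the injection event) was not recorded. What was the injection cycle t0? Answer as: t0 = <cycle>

t0 = 4

At hop 1 the cycle is 8; in general cyc_k = t0 + kL.
t0 = cyc[1] − L = 8 − 4 = 4.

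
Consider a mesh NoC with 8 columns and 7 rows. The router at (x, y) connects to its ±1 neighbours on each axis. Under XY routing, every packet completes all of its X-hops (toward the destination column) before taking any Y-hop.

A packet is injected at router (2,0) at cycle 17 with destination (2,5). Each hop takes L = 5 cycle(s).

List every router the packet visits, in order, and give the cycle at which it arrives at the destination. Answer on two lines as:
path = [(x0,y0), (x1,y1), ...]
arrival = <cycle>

path = [(2,0), (2,1), (2,2), (2,3), (2,4), (2,5)]
arrival = 42

hop 0: (2,0) @ cyc 17
hop 1: (2,1) @ cyc 22  [N]
hop 2: (2,2) @ cyc 27  [N]
hop 3: (2,3) @ cyc 32  [N]
hop 4: (2,4) @ cyc 37  [N]
hop 5: (2,5) @ cyc 42  [N]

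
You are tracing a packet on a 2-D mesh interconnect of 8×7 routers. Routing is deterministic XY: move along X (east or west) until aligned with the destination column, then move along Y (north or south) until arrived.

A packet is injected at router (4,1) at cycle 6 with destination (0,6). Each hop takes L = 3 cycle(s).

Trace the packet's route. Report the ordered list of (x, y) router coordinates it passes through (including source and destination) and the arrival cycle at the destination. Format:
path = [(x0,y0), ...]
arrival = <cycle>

src (4,1)  cyc=6
W→(3,1)  cyc=9
W→(2,1)  cyc=12
W→(1,1)  cyc=15
W→(0,1)  cyc=18
N→(0,2)  cyc=21
N→(0,3)  cyc=24
N→(0,4)  cyc=27
N→(0,5)  cyc=30
N→(0,6)  cyc=33

path = [(4,1), (3,1), (2,1), (1,1), (0,1), (0,2), (0,3), (0,4), (0,5), (0,6)]
arrival = 33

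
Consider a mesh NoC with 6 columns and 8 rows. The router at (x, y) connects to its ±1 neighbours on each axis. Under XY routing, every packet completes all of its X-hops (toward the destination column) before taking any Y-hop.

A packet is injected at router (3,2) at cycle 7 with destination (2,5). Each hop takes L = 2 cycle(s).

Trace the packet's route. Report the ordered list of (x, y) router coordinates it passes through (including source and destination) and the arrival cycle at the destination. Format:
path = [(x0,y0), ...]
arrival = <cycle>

path = [(3,2), (2,2), (2,3), (2,4), (2,5)]
arrival = 15

#0 — 3,2 | c7
#1 — 2,2 | c9 | W
#2 — 2,3 | c11 | N
#3 — 2,4 | c13 | N
#4 — 2,5 | c15 | N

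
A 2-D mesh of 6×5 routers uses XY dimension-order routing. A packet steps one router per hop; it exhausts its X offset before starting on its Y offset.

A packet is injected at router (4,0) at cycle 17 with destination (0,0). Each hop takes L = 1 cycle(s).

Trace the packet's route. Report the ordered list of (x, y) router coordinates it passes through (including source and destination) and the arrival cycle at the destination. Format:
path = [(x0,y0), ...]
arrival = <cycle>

path = [(4,0), (3,0), (2,0), (1,0), (0,0)]
arrival = 21

src (4,0)  cyc=17
W→(3,0)  cyc=18
W→(2,0)  cyc=19
W→(1,0)  cyc=20
W→(0,0)  cyc=21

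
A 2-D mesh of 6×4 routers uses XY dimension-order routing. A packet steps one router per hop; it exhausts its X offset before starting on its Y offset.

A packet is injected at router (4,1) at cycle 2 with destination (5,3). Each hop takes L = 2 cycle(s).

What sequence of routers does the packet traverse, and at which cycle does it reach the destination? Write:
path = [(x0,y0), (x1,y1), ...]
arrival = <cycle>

path = [(4,1), (5,1), (5,2), (5,3)]
arrival = 8

t=2: at (4,1)
t=4: at (5,1) after E
t=6: at (5,2) after N
t=8: at (5,3) after N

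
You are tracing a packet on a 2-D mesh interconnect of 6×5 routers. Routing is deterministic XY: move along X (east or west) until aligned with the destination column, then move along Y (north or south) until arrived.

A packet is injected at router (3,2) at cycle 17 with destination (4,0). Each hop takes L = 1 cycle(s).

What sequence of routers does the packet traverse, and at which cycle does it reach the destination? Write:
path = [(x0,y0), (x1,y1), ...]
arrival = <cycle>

[0] x=3 y=2 t=17
[1] x=4 y=2 t=18 →E
[2] x=4 y=1 t=19 →S
[3] x=4 y=0 t=20 →S

path = [(3,2), (4,2), (4,1), (4,0)]
arrival = 20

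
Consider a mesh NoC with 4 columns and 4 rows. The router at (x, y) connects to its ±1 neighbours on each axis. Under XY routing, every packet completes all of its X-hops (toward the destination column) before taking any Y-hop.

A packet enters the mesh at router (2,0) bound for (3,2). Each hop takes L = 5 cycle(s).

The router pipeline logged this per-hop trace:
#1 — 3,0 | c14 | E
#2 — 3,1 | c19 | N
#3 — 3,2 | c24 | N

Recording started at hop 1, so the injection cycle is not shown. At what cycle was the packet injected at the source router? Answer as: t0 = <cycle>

t0 = 9

cyc[1] = 14 and cyc[k] = t0 + k·L for every k.
t0 = cyc[1] − L = 14 − 5 = 9.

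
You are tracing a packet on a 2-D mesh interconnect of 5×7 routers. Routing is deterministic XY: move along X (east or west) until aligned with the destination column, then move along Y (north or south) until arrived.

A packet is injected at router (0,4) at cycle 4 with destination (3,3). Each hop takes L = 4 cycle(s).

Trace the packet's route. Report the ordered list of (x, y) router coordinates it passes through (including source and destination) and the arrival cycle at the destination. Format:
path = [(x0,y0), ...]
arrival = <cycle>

#0 — 0,4 | c4
#1 — 1,4 | c8 | E
#2 — 2,4 | c12 | E
#3 — 3,4 | c16 | E
#4 — 3,3 | c20 | S

path = [(0,4), (1,4), (2,4), (3,4), (3,3)]
arrival = 20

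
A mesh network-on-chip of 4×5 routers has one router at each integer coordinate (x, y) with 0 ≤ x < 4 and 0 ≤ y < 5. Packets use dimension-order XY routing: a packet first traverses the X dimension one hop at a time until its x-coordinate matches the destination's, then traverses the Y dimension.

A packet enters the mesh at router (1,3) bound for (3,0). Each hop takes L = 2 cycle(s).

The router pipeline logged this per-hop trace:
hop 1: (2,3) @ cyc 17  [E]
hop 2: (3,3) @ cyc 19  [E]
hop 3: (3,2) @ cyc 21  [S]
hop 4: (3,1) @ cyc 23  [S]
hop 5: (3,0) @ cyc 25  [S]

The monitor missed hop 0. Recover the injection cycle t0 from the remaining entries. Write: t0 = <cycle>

Hop 1 reached at cycle 17; hop k is at t0 + k·L.
Subtract one hop: t0 = 17 − 2 = 15.

t0 = 15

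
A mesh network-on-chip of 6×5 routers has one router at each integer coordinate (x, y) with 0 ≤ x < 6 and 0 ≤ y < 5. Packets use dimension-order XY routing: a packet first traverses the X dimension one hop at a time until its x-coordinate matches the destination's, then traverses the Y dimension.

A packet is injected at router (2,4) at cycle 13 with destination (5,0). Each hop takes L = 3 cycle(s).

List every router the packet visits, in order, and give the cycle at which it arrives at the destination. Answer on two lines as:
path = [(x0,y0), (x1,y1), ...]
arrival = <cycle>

t=13: at (2,4)
t=16: at (3,4) after E
t=19: at (4,4) after E
t=22: at (5,4) after E
t=25: at (5,3) after S
t=28: at (5,2) after S
t=31: at (5,1) after S
t=34: at (5,0) after S

path = [(2,4), (3,4), (4,4), (5,4), (5,3), (5,2), (5,1), (5,0)]
arrival = 34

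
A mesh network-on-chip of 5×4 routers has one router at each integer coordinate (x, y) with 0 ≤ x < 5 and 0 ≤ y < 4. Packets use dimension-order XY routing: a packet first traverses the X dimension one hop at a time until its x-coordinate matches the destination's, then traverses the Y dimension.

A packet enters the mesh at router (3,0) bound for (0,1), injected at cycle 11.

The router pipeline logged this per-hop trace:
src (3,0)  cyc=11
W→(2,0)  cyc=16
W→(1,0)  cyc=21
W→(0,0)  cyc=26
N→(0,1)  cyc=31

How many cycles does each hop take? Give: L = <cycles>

From hop 0 (11) to hop 1 (16): +5 cycles.
Per-hop latency L = Δcyc = 5.

L = 5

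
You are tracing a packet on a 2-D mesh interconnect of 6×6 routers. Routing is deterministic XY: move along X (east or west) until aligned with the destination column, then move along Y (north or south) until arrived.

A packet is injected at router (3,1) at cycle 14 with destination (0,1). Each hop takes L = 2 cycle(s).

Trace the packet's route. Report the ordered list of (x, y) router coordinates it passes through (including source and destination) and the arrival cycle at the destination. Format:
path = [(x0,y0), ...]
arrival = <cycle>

path = [(3,1), (2,1), (1,1), (0,1)]
arrival = 20

  0. router=(3,1) cycle=14 (inject)
  1. router=(2,1) cycle=16 dir=W
  2. router=(1,1) cycle=18 dir=W
  3. router=(0,1) cycle=20 dir=W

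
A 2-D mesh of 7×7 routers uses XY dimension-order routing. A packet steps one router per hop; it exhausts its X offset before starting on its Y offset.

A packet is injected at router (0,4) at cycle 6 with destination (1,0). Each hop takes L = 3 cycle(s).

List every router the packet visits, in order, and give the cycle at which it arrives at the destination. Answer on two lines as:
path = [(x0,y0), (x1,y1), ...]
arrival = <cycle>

hop 0: (0,4) @ cyc 6
hop 1: (1,4) @ cyc 9  [E]
hop 2: (1,3) @ cyc 12  [S]
hop 3: (1,2) @ cyc 15  [S]
hop 4: (1,1) @ cyc 18  [S]
hop 5: (1,0) @ cyc 21  [S]

path = [(0,4), (1,4), (1,3), (1,2), (1,1), (1,0)]
arrival = 21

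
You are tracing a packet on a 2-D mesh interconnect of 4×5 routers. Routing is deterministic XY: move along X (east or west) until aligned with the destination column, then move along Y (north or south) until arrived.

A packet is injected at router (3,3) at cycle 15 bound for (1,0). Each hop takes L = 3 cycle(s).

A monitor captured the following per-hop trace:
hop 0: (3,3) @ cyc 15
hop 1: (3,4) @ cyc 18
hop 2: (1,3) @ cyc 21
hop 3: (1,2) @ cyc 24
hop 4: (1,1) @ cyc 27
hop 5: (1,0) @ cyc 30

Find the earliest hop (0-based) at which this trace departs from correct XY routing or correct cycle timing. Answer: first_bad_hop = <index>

first_bad_hop = 1

check 1→ d=(0,1) cyc+3: BAD: Y-move but x=3≠1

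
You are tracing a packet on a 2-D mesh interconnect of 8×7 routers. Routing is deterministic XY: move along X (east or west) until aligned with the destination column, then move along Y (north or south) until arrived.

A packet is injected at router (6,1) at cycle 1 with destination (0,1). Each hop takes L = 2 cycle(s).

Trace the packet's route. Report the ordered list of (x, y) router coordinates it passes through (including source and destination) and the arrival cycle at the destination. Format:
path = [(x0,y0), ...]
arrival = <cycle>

hop 0: (6,1) @ cyc 1
hop 1: (5,1) @ cyc 3  [W]
hop 2: (4,1) @ cyc 5  [W]
hop 3: (3,1) @ cyc 7  [W]
hop 4: (2,1) @ cyc 9  [W]
hop 5: (1,1) @ cyc 11  [W]
hop 6: (0,1) @ cyc 13  [W]

path = [(6,1), (5,1), (4,1), (3,1), (2,1), (1,1), (0,1)]
arrival = 13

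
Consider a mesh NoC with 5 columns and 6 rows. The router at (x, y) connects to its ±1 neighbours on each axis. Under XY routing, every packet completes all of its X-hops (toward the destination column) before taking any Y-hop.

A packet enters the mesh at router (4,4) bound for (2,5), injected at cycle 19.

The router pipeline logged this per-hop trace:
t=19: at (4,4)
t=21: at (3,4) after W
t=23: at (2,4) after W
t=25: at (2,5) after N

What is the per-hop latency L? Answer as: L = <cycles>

cyc[1] − cyc[0] = 21 − 19 = 2.
That increment is L by definition: L = 2.

L = 2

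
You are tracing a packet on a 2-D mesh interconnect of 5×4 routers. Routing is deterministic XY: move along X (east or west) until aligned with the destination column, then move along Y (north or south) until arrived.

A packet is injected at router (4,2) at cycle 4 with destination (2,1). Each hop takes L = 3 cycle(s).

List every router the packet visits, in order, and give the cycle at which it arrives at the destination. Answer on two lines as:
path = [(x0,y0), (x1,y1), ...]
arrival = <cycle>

path = [(4,2), (3,2), (2,2), (2,1)]
arrival = 13

src (4,2)  cyc=4
W→(3,2)  cyc=7
W→(2,2)  cyc=10
S→(2,1)  cyc=13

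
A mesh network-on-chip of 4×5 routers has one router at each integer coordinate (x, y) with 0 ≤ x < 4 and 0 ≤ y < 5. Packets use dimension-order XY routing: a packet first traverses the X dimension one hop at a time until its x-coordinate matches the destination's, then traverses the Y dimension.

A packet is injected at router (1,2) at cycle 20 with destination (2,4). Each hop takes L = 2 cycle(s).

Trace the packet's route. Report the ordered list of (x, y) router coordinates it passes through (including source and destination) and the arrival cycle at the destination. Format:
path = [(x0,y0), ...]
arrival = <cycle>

path = [(1,2), (2,2), (2,3), (2,4)]
arrival = 26

t=20: at (1,2)
t=22: at (2,2) after E
t=24: at (2,3) after N
t=26: at (2,4) after N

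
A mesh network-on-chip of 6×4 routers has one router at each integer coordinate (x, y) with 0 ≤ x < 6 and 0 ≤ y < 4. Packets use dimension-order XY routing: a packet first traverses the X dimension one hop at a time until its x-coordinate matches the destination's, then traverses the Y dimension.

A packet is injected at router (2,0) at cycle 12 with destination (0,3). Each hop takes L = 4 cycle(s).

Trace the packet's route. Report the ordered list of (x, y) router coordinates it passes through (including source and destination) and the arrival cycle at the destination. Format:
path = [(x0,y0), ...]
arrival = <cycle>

path = [(2,0), (1,0), (0,0), (0,1), (0,2), (0,3)]
arrival = 32

t=12: at (2,0)
t=16: at (1,0) after W
t=20: at (0,0) after W
t=24: at (0,1) after N
t=28: at (0,2) after N
t=32: at (0,3) after N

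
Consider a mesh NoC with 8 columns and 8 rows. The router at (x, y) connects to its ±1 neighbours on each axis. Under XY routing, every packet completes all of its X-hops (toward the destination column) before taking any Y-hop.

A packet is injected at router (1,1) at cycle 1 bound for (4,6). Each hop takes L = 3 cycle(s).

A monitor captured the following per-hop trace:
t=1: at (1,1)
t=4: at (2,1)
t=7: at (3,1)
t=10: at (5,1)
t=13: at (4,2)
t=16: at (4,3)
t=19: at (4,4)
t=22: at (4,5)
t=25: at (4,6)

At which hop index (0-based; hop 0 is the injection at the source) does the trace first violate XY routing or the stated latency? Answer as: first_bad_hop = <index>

hop 1: step (+1,+0), +3 cyc — ok
hop 2: step (+1,+0), +3 cyc — ok
hop 3: step (+2,+0), +3 cyc — BAD: non-unit step

first_bad_hop = 3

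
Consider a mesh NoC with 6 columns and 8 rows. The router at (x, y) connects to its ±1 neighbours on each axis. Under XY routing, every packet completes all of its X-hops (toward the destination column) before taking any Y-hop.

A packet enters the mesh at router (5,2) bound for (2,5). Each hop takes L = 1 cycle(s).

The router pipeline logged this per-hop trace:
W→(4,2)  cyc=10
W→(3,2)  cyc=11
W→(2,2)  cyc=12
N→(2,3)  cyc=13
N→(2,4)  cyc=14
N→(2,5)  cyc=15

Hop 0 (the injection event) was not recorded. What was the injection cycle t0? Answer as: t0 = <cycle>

At hop 1 the cycle is 10; in general cyc_k = t0 + kL.
Subtract one hop: t0 = 10 − 1 = 9.

t0 = 9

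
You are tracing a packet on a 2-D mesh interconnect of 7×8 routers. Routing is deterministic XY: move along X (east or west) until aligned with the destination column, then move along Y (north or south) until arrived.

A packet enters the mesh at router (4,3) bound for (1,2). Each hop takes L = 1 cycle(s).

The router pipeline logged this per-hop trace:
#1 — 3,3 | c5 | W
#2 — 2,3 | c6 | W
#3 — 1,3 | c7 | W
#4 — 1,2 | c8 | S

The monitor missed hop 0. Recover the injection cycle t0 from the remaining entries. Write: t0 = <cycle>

t0 = 4

The first recorded entry is hop 1 at cycle 5.
So t0 = 5 − 1·1 = 4.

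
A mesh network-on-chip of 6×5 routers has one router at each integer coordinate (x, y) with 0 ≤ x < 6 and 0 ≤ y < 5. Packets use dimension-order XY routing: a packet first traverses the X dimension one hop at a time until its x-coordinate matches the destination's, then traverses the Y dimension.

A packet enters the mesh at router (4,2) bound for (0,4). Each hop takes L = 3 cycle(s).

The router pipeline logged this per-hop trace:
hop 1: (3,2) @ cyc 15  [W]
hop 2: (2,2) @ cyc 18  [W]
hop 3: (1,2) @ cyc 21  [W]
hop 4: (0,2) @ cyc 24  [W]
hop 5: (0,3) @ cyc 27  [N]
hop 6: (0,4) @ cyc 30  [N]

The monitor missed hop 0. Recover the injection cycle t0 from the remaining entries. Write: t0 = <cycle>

cyc[1] = 15 and cyc[k] = t0 + k·L for every k.
t0 = cyc[1] − L = 15 − 3 = 12.

t0 = 12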